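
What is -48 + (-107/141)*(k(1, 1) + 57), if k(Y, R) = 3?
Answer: -4396/47 ≈ -93.532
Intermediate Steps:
-48 + (-107/141)*(k(1, 1) + 57) = -48 + (-107/141)*(3 + 57) = -48 - 107*1/141*60 = -48 - 107/141*60 = -48 - 2140/47 = -4396/47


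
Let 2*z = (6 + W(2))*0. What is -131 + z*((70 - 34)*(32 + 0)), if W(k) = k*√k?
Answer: -131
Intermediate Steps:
W(k) = k^(3/2)
z = 0 (z = ((6 + 2^(3/2))*0)/2 = ((6 + 2*√2)*0)/2 = (½)*0 = 0)
-131 + z*((70 - 34)*(32 + 0)) = -131 + 0*((70 - 34)*(32 + 0)) = -131 + 0*(36*32) = -131 + 0*1152 = -131 + 0 = -131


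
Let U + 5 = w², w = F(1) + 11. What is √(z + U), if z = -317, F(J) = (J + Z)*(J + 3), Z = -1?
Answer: I*√201 ≈ 14.177*I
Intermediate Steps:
F(J) = (-1 + J)*(3 + J) (F(J) = (J - 1)*(J + 3) = (-1 + J)*(3 + J))
w = 11 (w = (-3 + 1² + 2*1) + 11 = (-3 + 1 + 2) + 11 = 0 + 11 = 11)
U = 116 (U = -5 + 11² = -5 + 121 = 116)
√(z + U) = √(-317 + 116) = √(-201) = I*√201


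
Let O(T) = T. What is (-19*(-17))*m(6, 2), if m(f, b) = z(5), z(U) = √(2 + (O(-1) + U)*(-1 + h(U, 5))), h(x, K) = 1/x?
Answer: 323*I*√30/5 ≈ 353.83*I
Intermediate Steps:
z(U) = √(2 + (-1 + U)*(-1 + 1/U))
m(f, b) = I*√30/5 (m(f, b) = √(4 - 1*5 - 1/5) = √(4 - 5 - 1*⅕) = √(4 - 5 - ⅕) = √(-6/5) = I*√30/5)
(-19*(-17))*m(6, 2) = (-19*(-17))*(I*√30/5) = 323*(I*√30/5) = 323*I*√30/5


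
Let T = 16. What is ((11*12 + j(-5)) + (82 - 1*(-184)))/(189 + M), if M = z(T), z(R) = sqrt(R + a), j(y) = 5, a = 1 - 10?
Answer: 10881/5102 - 403*sqrt(7)/35714 ≈ 2.1028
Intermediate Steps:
a = -9
z(R) = sqrt(-9 + R) (z(R) = sqrt(R - 9) = sqrt(-9 + R))
M = sqrt(7) (M = sqrt(-9 + 16) = sqrt(7) ≈ 2.6458)
((11*12 + j(-5)) + (82 - 1*(-184)))/(189 + M) = ((11*12 + 5) + (82 - 1*(-184)))/(189 + sqrt(7)) = ((132 + 5) + (82 + 184))/(189 + sqrt(7)) = (137 + 266)/(189 + sqrt(7)) = 403/(189 + sqrt(7))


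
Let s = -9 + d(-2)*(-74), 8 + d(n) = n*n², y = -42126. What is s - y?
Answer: 43301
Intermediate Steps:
d(n) = -8 + n³ (d(n) = -8 + n*n² = -8 + n³)
s = 1175 (s = -9 + (-8 + (-2)³)*(-74) = -9 + (-8 - 8)*(-74) = -9 - 16*(-74) = -9 + 1184 = 1175)
s - y = 1175 - 1*(-42126) = 1175 + 42126 = 43301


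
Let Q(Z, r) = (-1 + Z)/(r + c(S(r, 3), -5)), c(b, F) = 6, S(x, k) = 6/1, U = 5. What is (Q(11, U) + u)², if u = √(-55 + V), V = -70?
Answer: -15025/121 + 100*I*√5/11 ≈ -124.17 + 20.328*I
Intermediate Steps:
S(x, k) = 6 (S(x, k) = 6*1 = 6)
Q(Z, r) = (-1 + Z)/(6 + r) (Q(Z, r) = (-1 + Z)/(r + 6) = (-1 + Z)/(6 + r))
u = 5*I*√5 (u = √(-55 - 70) = √(-125) = 5*I*√5 ≈ 11.18*I)
(Q(11, U) + u)² = ((-1 + 11)/(6 + 5) + 5*I*√5)² = (10/11 + 5*I*√5)²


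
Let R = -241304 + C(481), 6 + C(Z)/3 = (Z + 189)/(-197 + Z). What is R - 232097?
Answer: -67224493/142 ≈ -4.7341e+5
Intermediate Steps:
C(Z) = -18 + 3*(189 + Z)/(-197 + Z) (C(Z) = -18 + 3*((Z + 189)/(-197 + Z)) = -18 + 3*((189 + Z)/(-197 + Z)) = -18 + 3*(189 + Z)/(-197 + Z))
R = -34266719/142 (R = -241304 + 3*(1371 - 5*481)/(-197 + 481) = -241304 + 3*(1371 - 2405)/284 = -241304 + 3*(1/284)*(-1034) = -241304 - 1551/142 = -34266719/142 ≈ -2.4132e+5)
R - 232097 = -34266719/142 - 232097 = -67224493/142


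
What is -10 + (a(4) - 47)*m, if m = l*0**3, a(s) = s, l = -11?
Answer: -10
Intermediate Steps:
m = 0 (m = -11*0**3 = -11*0 = 0)
-10 + (a(4) - 47)*m = -10 + (4 - 47)*0 = -10 - 43*0 = -10 + 0 = -10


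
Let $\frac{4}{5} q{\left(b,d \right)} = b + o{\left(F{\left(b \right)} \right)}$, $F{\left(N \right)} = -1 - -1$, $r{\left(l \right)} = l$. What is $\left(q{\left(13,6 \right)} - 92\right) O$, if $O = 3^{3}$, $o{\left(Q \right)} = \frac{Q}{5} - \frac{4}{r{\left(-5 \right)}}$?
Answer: $- \frac{8073}{4} \approx -2018.3$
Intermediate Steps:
$F{\left(N \right)} = 0$ ($F{\left(N \right)} = -1 + 1 = 0$)
$o{\left(Q \right)} = \frac{4}{5} + \frac{Q}{5}$ ($o{\left(Q \right)} = \frac{Q}{5} - \frac{4}{-5} = Q \frac{1}{5} - - \frac{4}{5} = \frac{Q}{5} + \frac{4}{5} = \frac{4}{5} + \frac{Q}{5}$)
$q{\left(b,d \right)} = 1 + \frac{5 b}{4}$ ($q{\left(b,d \right)} = \frac{5 \left(b + \left(\frac{4}{5} + \frac{1}{5} \cdot 0\right)\right)}{4} = \frac{5 \left(b + \left(\frac{4}{5} + 0\right)\right)}{4} = \frac{5 \left(b + \frac{4}{5}\right)}{4} = \frac{5 \left(\frac{4}{5} + b\right)}{4} = 1 + \frac{5 b}{4}$)
$O = 27$
$\left(q{\left(13,6 \right)} - 92\right) O = \left(\left(1 + \frac{5}{4} \cdot 13\right) - 92\right) 27 = \left(\left(1 + \frac{65}{4}\right) - 92\right) 27 = \left(\frac{69}{4} - 92\right) 27 = \left(- \frac{299}{4}\right) 27 = - \frac{8073}{4}$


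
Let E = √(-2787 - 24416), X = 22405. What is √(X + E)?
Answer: √(22405 + I*√27203) ≈ 149.68 + 0.5509*I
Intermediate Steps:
E = I*√27203 (E = √(-27203) = I*√27203 ≈ 164.93*I)
√(X + E) = √(22405 + I*√27203)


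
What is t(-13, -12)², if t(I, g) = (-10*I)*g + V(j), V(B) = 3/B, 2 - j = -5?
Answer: 119180889/49 ≈ 2.4323e+6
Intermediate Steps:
j = 7 (j = 2 - 1*(-5) = 2 + 5 = 7)
t(I, g) = 3/7 - 10*I*g (t(I, g) = (-10*I)*g + 3/7 = -10*I*g + 3*(⅐) = -10*I*g + 3/7 = 3/7 - 10*I*g)
t(-13, -12)² = (3/7 - 10*(-13)*(-12))² = (3/7 - 1560)² = (-10917/7)² = 119180889/49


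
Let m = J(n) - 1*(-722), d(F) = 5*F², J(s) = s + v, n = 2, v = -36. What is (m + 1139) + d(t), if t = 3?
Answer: 1872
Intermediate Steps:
J(s) = -36 + s (J(s) = s - 36 = -36 + s)
m = 688 (m = (-36 + 2) - 1*(-722) = -34 + 722 = 688)
(m + 1139) + d(t) = (688 + 1139) + 5*3² = 1827 + 5*9 = 1827 + 45 = 1872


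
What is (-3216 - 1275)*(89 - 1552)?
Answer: 6570333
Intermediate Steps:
(-3216 - 1275)*(89 - 1552) = -4491*(-1463) = 6570333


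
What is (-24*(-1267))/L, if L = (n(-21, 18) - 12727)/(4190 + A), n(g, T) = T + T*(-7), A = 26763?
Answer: -941218824/12835 ≈ -73332.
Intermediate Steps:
n(g, T) = -6*T (n(g, T) = T - 7*T = -6*T)
L = -12835/30953 (L = (-6*18 - 12727)/(4190 + 26763) = (-108 - 12727)/30953 = -12835*1/30953 = -12835/30953 ≈ -0.41466)
(-24*(-1267))/L = (-24*(-1267))/(-12835/30953) = 30408*(-30953/12835) = -941218824/12835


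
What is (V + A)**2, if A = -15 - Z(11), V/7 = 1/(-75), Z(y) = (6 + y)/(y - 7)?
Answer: 33674809/90000 ≈ 374.16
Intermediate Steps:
Z(y) = (6 + y)/(-7 + y)
V = -7/75 (V = 7/(-75) = 7*(-1/75) = -7/75 ≈ -0.093333)
A = -77/4 (A = -15 - (6 + 11)/(-7 + 11) = -15 - 17/4 = -77/4 ≈ -19.250)
(V + A)**2 = (-7/75 - 77/4)**2 = (-5803/300)**2 = 33674809/90000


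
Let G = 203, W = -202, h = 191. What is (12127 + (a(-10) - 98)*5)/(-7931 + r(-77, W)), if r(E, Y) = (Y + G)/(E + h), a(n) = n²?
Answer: -1383618/904133 ≈ -1.5303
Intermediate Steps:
r(E, Y) = (203 + Y)/(191 + E) (r(E, Y) = (Y + 203)/(E + 191) = (203 + Y)/(191 + E))
(12127 + (a(-10) - 98)*5)/(-7931 + r(-77, W)) = (12127 + ((-10)² - 98)*5)/(-7931 + (203 - 202)/(191 - 77)) = (12127 + (100 - 98)*5)/(-7931 + 1/114) = (12127 + 2*5)/(-7931 + (1/114)*1) = (12127 + 10)/(-7931 + 1/114) = 12137/(-904133/114) = 12137*(-114/904133) = -1383618/904133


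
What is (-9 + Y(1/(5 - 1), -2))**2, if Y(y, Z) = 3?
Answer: 36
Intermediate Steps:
(-9 + Y(1/(5 - 1), -2))**2 = (-9 + 3)**2 = (-6)**2 = 36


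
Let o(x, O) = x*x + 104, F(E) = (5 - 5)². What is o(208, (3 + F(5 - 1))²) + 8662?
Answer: 52030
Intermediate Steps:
F(E) = 0 (F(E) = 0² = 0)
o(x, O) = 104 + x² (o(x, O) = x² + 104 = 104 + x²)
o(208, (3 + F(5 - 1))²) + 8662 = (104 + 208²) + 8662 = (104 + 43264) + 8662 = 43368 + 8662 = 52030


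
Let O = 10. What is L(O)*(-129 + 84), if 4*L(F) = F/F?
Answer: -45/4 ≈ -11.250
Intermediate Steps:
L(F) = ¼ (L(F) = (F/F)/4 = (¼)*1 = ¼)
L(O)*(-129 + 84) = (-129 + 84)/4 = (¼)*(-45) = -45/4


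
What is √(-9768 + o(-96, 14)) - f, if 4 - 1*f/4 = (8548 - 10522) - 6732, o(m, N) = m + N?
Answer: -34840 + 5*I*√394 ≈ -34840.0 + 99.247*I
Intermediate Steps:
o(m, N) = N + m
f = 34840 (f = 16 - 4*((8548 - 10522) - 6732) = 16 - 4*(-1974 - 6732) = 16 - 4*(-8706) = 16 + 34824 = 34840)
√(-9768 + o(-96, 14)) - f = √(-9768 + (14 - 96)) - 1*34840 = √(-9768 - 82) - 34840 = √(-9850) - 34840 = 5*I*√394 - 34840 = -34840 + 5*I*√394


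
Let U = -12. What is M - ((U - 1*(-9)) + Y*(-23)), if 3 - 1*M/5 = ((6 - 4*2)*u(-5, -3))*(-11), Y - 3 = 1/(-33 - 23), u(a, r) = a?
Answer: 35649/56 ≈ 636.59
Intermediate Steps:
Y = 167/56 (Y = 3 + 1/(-33 - 23) = 3 + 1/(-56) = 3 - 1/56 = 167/56 ≈ 2.9821)
M = 565 (M = 15 - 5*(6 - 4*2)*(-5)*(-11) = 15 - 5*(6 - 8)*(-5)*(-11) = 15 - 5*(-2*(-5))*(-11) = 15 - 50*(-11) = 15 - 5*(-110) = 15 + 550 = 565)
M - ((U - 1*(-9)) + Y*(-23)) = 565 - ((-12 - 1*(-9)) + (167/56)*(-23)) = 565 - ((-12 + 9) - 3841/56) = 565 - (-3 - 3841/56) = 565 - 1*(-4009/56) = 565 + 4009/56 = 35649/56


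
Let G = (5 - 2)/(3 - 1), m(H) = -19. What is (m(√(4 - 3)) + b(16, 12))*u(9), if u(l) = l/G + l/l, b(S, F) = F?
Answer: -49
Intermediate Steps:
G = 3/2 ≈ 1.5000
u(l) = 1 + 2*l/3 (u(l) = l/(3/2) + l/l = l*(⅔) + 1 = 2*l/3 + 1 = 1 + 2*l/3)
(m(√(4 - 3)) + b(16, 12))*u(9) = (-19 + 12)*(1 + (⅔)*9) = -7*(1 + 6) = -7*7 = -49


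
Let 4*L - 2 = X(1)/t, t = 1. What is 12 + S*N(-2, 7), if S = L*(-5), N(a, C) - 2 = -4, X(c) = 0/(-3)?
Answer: 17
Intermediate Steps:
X(c) = 0 (X(c) = 0*(-1/3) = 0)
N(a, C) = -2 (N(a, C) = 2 - 4 = -2)
L = 1/2 (L = 1/2 + (0/1)/4 = 1/2 + (0*1)/4 = 1/2 + (1/4)*0 = 1/2 + 0 = 1/2 ≈ 0.50000)
S = -5/2 (S = (1/2)*(-5) = -5/2 ≈ -2.5000)
12 + S*N(-2, 7) = 12 - 5/2*(-2) = 12 + 5 = 17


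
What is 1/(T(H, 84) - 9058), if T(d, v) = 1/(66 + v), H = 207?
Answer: -150/1358699 ≈ -0.00011040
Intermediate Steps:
1/(T(H, 84) - 9058) = 1/(1/(66 + 84) - 9058) = 1/(1/150 - 9058) = 1/(-1358699/150) = -150/1358699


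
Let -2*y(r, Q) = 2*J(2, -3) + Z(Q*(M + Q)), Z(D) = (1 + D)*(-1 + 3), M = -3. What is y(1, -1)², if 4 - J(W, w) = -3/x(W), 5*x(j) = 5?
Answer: 144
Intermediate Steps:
x(j) = 1 (x(j) = (⅕)*5 = 1)
J(W, w) = 7 (J(W, w) = 4 - (-3)/1 = 4 - (-3) = 4 - 1*(-3) = 4 + 3 = 7)
Z(D) = 2 + 2*D (Z(D) = (1 + D)*2 = 2 + 2*D)
y(r, Q) = -8 - Q*(-3 + Q) (y(r, Q) = -(2*7 + (2 + 2*(Q*(-3 + Q))))/2 = -(14 + (2 + 2*Q*(-3 + Q)))/2 = -(16 + 2*Q*(-3 + Q))/2 = -8 - Q*(-3 + Q))
y(1, -1)² = (-8 - 1*(-1)*(-3 - 1))² = (-8 - 1*(-1)*(-4))² = (-8 - 4)² = (-12)² = 144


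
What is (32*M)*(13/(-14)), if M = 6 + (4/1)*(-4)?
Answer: 2080/7 ≈ 297.14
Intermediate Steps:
M = -10 (M = 6 + (4*1)*(-4) = 6 + 4*(-4) = 6 - 16 = -10)
(32*M)*(13/(-14)) = (32*(-10))*(13/(-14)) = -4160*(-1)/14 = -320*(-13/14) = 2080/7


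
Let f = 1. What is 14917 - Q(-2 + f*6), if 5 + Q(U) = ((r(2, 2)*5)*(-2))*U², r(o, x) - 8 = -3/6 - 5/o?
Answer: 15722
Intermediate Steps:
r(o, x) = 15/2 - 5/o (r(o, x) = 8 + (-3/6 - 5/o) = 8 + (-3*⅙ - 5/o) = 8 + (-½ - 5/o) = 15/2 - 5/o)
Q(U) = -5 - 50*U² (Q(U) = -5 + (((15/2 - 5/2)*5)*(-2))*U² = -5 + ((5*5)*(-2))*U² = -5 + (25*(-2))*U² = -5 - 50*U²)
14917 - Q(-2 + f*6) = 14917 - (-5 - 50*(-2 + 1*6)²) = 14917 - (-5 - 50*(-2 + 6)²) = 14917 - (-5 - 50*4²) = 14917 - (-5 - 50*16) = 14917 - (-5 - 800) = 14917 - 1*(-805) = 14917 + 805 = 15722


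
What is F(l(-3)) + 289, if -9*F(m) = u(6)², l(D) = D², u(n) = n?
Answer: 285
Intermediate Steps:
F(m) = -4 (F(m) = -⅑*6² = -⅑*36 = -4)
F(l(-3)) + 289 = -4 + 289 = 285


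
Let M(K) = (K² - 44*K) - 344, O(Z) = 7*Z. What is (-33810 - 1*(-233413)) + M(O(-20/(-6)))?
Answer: 1788991/9 ≈ 1.9878e+5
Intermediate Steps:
M(K) = -344 + K² - 44*K
(-33810 - 1*(-233413)) + M(O(-20/(-6))) = (-33810 - 1*(-233413)) + (-344 + (7*(-20/(-6)))² - 308*(-20/(-6))) = (-33810 + 233413) + (-344 + (7*(-20*(-⅙)))² - 308*(-20*(-⅙))) = 199603 + (-344 + (7*(10/3))² - 308*10/3) = 199603 + (-344 + (70/3)² - 44*70/3) = 199603 + (-344 + 4900/9 - 3080/3) = 199603 - 7436/9 = 1788991/9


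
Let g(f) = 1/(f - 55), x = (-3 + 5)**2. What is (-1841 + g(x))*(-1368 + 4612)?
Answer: -304585648/51 ≈ -5.9723e+6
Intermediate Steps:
x = 4 (x = 2**2 = 4)
g(f) = 1/(-55 + f)
(-1841 + g(x))*(-1368 + 4612) = (-1841 + 1/(-55 + 4))*(-1368 + 4612) = (-1841 + 1/(-51))*3244 = (-1841 - 1/51)*3244 = -93892/51*3244 = -304585648/51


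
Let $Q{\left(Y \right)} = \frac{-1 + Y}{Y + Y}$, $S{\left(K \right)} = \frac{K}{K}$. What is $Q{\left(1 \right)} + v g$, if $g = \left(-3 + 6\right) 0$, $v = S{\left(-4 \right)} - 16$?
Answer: $0$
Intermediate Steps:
$S{\left(K \right)} = 1$
$Q{\left(Y \right)} = \frac{-1 + Y}{2 Y}$
$v = -15$ ($v = 1 - 16 = -15$)
$g = 0$ ($g = 3 \cdot 0 = 0$)
$Q{\left(1 \right)} + v g = \frac{-1 + 1}{2 \cdot 1} - 0 = \frac{1}{2} \cdot 1 \cdot 0 + 0 = 0 + 0 = 0$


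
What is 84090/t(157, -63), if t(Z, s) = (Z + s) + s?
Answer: 84090/31 ≈ 2712.6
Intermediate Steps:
t(Z, s) = Z + 2*s
84090/t(157, -63) = 84090/(157 + 2*(-63)) = 84090/(157 - 126) = 84090/31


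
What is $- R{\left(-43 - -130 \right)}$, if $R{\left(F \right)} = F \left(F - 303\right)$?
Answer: $18792$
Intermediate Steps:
$R{\left(F \right)} = F \left(-303 + F\right)$
$- R{\left(-43 - -130 \right)} = - \left(-43 - -130\right) \left(-303 - -87\right) = - \left(-43 + 130\right) \left(-303 + \left(-43 + 130\right)\right) = - 87 \left(-303 + 87\right) = - 87 \left(-216\right) = \left(-1\right) \left(-18792\right) = 18792$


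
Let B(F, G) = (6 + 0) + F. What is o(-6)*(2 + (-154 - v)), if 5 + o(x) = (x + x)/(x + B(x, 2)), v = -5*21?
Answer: 141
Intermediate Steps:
B(F, G) = 6 + F
v = -105
o(x) = -5 + 2*x/(6 + 2*x) (o(x) = -5 + (x + x)/(x + (6 + x)) = -5 + (2*x)/(6 + 2*x) = -5 + 2*x/(6 + 2*x))
o(-6)*(2 + (-154 - v)) = ((-15 - 4*(-6))/(3 - 6))*(2 + (-154 - 1*(-105))) = ((-15 + 24)/(-3))*(2 + (-154 + 105)) = (-⅓*9)*(2 - 49) = -3*(-47) = 141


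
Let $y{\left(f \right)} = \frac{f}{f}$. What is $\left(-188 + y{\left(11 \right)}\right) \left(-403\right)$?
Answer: $75361$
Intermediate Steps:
$y{\left(f \right)} = 1$
$\left(-188 + y{\left(11 \right)}\right) \left(-403\right) = \left(-188 + 1\right) \left(-403\right) = \left(-187\right) \left(-403\right) = 75361$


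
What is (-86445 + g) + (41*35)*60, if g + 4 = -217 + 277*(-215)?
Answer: -60121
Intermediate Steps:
g = -59776 (g = -4 + (-217 + 277*(-215)) = -4 + (-217 - 59555) = -4 - 59772 = -59776)
(-86445 + g) + (41*35)*60 = (-86445 - 59776) + (41*35)*60 = -146221 + 1435*60 = -146221 + 86100 = -60121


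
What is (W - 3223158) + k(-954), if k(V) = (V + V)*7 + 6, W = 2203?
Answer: -3234305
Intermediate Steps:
k(V) = 6 + 14*V (k(V) = (2*V)*7 + 6 = 14*V + 6 = 6 + 14*V)
(W - 3223158) + k(-954) = (2203 - 3223158) + (6 + 14*(-954)) = -3220955 + (6 - 13356) = -3220955 - 13350 = -3234305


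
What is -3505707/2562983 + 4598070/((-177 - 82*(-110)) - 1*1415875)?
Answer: -8358708587217/1803099548228 ≈ -4.6357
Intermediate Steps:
-3505707/2562983 + 4598070/((-177 - 82*(-110)) - 1*1415875) = -3505707*1/2562983 + 4598070/((-177 + 9020) - 1415875) = -3505707/2562983 + 4598070/(8843 - 1415875) = -3505707/2562983 + 4598070/(-1407032) = -3505707/2562983 + 4598070*(-1/1407032) = -3505707/2562983 - 2299035/703516 = -8358708587217/1803099548228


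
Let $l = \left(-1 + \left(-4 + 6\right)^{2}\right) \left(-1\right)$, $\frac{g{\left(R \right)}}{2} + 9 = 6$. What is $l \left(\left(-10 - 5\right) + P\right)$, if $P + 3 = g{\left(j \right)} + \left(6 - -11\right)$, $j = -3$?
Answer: $21$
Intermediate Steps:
$g{\left(R \right)} = -6$ ($g{\left(R \right)} = -18 + 2 \cdot 6 = -18 + 12 = -6$)
$l = -3$ ($l = \left(-1 + 2^{2}\right) \left(-1\right) = \left(-1 + 4\right) \left(-1\right) = 3 \left(-1\right) = -3$)
$P = 8$ ($P = -3 + \left(-6 + \left(6 - -11\right)\right) = -3 + \left(-6 + \left(6 + 11\right)\right) = -3 + \left(-6 + 17\right) = -3 + 11 = 8$)
$l \left(\left(-10 - 5\right) + P\right) = - 3 \left(\left(-10 - 5\right) + 8\right) = - 3 \left(-15 + 8\right) = \left(-3\right) \left(-7\right) = 21$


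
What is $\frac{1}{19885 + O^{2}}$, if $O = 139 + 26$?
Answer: $\frac{1}{47110} \approx 2.1227 \cdot 10^{-5}$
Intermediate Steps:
$O = 165$
$\frac{1}{19885 + O^{2}} = \frac{1}{19885 + 165^{2}} = \frac{1}{19885 + 27225} = \frac{1}{47110}$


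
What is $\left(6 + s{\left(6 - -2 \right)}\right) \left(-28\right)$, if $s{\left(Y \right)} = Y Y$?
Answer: $-1960$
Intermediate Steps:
$s{\left(Y \right)} = Y^{2}$
$\left(6 + s{\left(6 - -2 \right)}\right) \left(-28\right) = \left(6 + \left(6 - -2\right)^{2}\right) \left(-28\right) = \left(6 + \left(6 + 2\right)^{2}\right) \left(-28\right) = \left(6 + 8^{2}\right) \left(-28\right) = \left(6 + 64\right) \left(-28\right) = 70 \left(-28\right) = -1960$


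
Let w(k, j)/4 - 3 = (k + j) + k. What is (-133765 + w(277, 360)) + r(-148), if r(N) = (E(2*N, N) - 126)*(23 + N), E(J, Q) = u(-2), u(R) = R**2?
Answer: -114847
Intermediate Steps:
E(J, Q) = 4 (E(J, Q) = (-2)**2 = 4)
w(k, j) = 12 + 4*j + 8*k (w(k, j) = 12 + 4*((k + j) + k) = 12 + 4*((j + k) + k) = 12 + 4*(j + 2*k) = 12 + (4*j + 8*k) = 12 + 4*j + 8*k)
r(N) = -2806 - 122*N (r(N) = (4 - 126)*(23 + N) = -122*(23 + N) = -2806 - 122*N)
(-133765 + w(277, 360)) + r(-148) = (-133765 + (12 + 4*360 + 8*277)) + (-2806 - 122*(-148)) = (-133765 + (12 + 1440 + 2216)) + (-2806 + 18056) = (-133765 + 3668) + 15250 = -130097 + 15250 = -114847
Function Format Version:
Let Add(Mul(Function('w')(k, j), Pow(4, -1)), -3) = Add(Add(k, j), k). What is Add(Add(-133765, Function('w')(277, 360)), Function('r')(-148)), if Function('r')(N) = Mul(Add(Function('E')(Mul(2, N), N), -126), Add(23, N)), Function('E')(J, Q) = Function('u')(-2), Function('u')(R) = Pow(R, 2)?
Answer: -114847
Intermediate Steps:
Function('E')(J, Q) = 4 (Function('E')(J, Q) = Pow(-2, 2) = 4)
Function('w')(k, j) = Add(12, Mul(4, j), Mul(8, k)) (Function('w')(k, j) = Add(12, Mul(4, Add(Add(k, j), k))) = Add(12, Mul(4, Add(Add(j, k), k))) = Add(12, Mul(4, Add(j, Mul(2, k)))) = Add(12, Add(Mul(4, j), Mul(8, k))) = Add(12, Mul(4, j), Mul(8, k)))
Function('r')(N) = Add(-2806, Mul(-122, N)) (Function('r')(N) = Mul(Add(4, -126), Add(23, N)) = Mul(-122, Add(23, N)) = Add(-2806, Mul(-122, N)))
Add(Add(-133765, Function('w')(277, 360)), Function('r')(-148)) = Add(Add(-133765, Add(12, Mul(4, 360), Mul(8, 277))), Add(-2806, Mul(-122, -148))) = Add(Add(-133765, Add(12, 1440, 2216)), Add(-2806, 18056)) = Add(Add(-133765, 3668), 15250) = Add(-130097, 15250) = -114847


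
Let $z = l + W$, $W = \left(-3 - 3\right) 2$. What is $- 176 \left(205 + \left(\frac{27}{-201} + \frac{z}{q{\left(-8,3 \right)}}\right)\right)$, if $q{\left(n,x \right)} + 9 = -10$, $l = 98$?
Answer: $- \frac{44885632}{1273} \approx -35260.0$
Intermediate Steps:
$q{\left(n,x \right)} = -19$ ($q{\left(n,x \right)} = -9 - 10 = -19$)
$W = -12$ ($W = \left(-6\right) 2 = -12$)
$z = 86$ ($z = 98 - 12 = 86$)
$- 176 \left(205 + \left(\frac{27}{-201} + \frac{z}{q{\left(-8,3 \right)}}\right)\right) = - 176 \left(205 + \left(\frac{27}{-201} + \frac{86}{-19}\right)\right) = - 176 \left(205 + \left(27 \left(- \frac{1}{201}\right) + 86 \left(- \frac{1}{19}\right)\right)\right) = - 176 \left(205 - \frac{5933}{1273}\right) = \left(-176\right) \frac{255032}{1273} = - \frac{44885632}{1273}$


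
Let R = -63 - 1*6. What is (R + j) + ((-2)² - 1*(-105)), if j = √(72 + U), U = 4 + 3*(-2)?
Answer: 40 + √70 ≈ 48.367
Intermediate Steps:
R = -69 (R = -63 - 6 = -69)
U = -2 (U = 4 - 6 = -2)
j = √70 (j = √(72 - 2) = √70 ≈ 8.3666)
(R + j) + ((-2)² - 1*(-105)) = (-69 + √70) + ((-2)² - 1*(-105)) = (-69 + √70) + (4 + 105) = (-69 + √70) + 109 = 40 + √70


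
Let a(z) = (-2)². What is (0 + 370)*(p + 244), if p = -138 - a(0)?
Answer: 37740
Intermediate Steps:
a(z) = 4
p = -142 (p = -138 - 1*4 = -138 - 4 = -142)
(0 + 370)*(p + 244) = (0 + 370)*(-142 + 244) = 370*102 = 37740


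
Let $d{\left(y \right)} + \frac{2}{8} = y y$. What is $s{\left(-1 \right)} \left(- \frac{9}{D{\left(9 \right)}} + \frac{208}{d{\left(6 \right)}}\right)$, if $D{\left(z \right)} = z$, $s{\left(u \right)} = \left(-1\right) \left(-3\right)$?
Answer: $\frac{159}{11} \approx 14.455$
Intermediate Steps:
$s{\left(u \right)} = 3$
$d{\left(y \right)} = - \frac{1}{4} + y^{2}$ ($d{\left(y \right)} = - \frac{1}{4} + y y = - \frac{1}{4} + y^{2}$)
$s{\left(-1 \right)} \left(- \frac{9}{D{\left(9 \right)}} + \frac{208}{d{\left(6 \right)}}\right) = 3 \left(- \frac{9}{9} + \frac{208}{- \frac{1}{4} + 6^{2}}\right) = 3 \left(\left(-9\right) \frac{1}{9} + \frac{208}{- \frac{1}{4} + 36}\right) = 3 \left(-1 + \frac{208}{\frac{143}{4}}\right) = 3 \left(-1 + 208 \cdot \frac{4}{143}\right) = 3 \left(-1 + \frac{64}{11}\right) = 3 \cdot \frac{53}{11} = \frac{159}{11}$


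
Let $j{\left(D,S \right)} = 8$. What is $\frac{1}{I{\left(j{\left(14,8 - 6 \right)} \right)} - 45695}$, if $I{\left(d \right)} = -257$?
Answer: $- \frac{1}{45952} \approx -2.1762 \cdot 10^{-5}$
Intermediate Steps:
$\frac{1}{I{\left(j{\left(14,8 - 6 \right)} \right)} - 45695} = \frac{1}{-257 - 45695} = \frac{1}{-45952} = - \frac{1}{45952}$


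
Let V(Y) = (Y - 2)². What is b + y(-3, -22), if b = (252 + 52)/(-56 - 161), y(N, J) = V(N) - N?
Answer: 5772/217 ≈ 26.599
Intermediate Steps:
V(Y) = (-2 + Y)²
y(N, J) = (-2 + N)² - N
b = -304/217 (b = 304/(-217) = 304*(-1/217) = -304/217 ≈ -1.4009)
b + y(-3, -22) = -304/217 + ((-2 - 3)² - 1*(-3)) = -304/217 + ((-5)² + 3) = -304/217 + (25 + 3) = -304/217 + 28 = 5772/217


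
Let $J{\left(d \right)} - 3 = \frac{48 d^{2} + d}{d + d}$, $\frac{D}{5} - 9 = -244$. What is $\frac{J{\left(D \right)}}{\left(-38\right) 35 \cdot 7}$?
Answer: $\frac{56393}{18620} \approx 3.0286$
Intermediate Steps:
$D = -1175$ ($D = 45 + 5 \left(-244\right) = 45 - 1220 = -1175$)
$J{\left(d \right)} = 3 + \frac{d + 48 d^{2}}{2 d}$ ($J{\left(d \right)} = 3 + \frac{48 d^{2} + d}{d + d} = 3 + \frac{d + 48 d^{2}}{2 d}$)
$\frac{J{\left(D \right)}}{\left(-38\right) 35 \cdot 7} = \frac{\frac{7}{2} + 24 \left(-1175\right)}{\left(-38\right) 35 \cdot 7} = \frac{\frac{7}{2} - 28200}{\left(-1330\right) 7} = - \frac{56393}{2 \left(-9310\right)} = \left(- \frac{56393}{2}\right) \left(- \frac{1}{9310}\right) = \frac{56393}{18620}$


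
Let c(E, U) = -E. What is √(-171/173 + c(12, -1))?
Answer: I*√388731/173 ≈ 3.6039*I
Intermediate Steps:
√(-171/173 + c(12, -1)) = √(-171/173 - 1*12) = √(-171*1/173 - 12) = √(-171/173 - 12) = √(-2247/173) = I*√388731/173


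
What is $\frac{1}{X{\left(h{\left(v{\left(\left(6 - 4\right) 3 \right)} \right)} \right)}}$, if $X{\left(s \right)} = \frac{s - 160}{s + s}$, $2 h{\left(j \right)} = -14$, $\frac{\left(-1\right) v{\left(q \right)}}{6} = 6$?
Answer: $\frac{14}{167} \approx 0.083832$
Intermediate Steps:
$v{\left(q \right)} = -36$ ($v{\left(q \right)} = \left(-6\right) 6 = -36$)
$h{\left(j \right)} = -7$ ($h{\left(j \right)} = \frac{1}{2} \left(-14\right) = -7$)
$X{\left(s \right)} = \frac{-160 + s}{2 s}$
$\frac{1}{X{\left(h{\left(v{\left(\left(6 - 4\right) 3 \right)} \right)} \right)}} = \frac{1}{\frac{1}{2} \frac{1}{-7} \left(-160 - 7\right)} = \frac{1}{\frac{1}{2} \left(- \frac{1}{7}\right) \left(-167\right)} = \frac{1}{\frac{167}{14}} = \frac{14}{167}$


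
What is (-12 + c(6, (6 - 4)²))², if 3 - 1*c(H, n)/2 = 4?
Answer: 196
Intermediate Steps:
c(H, n) = -2 (c(H, n) = 6 - 2*4 = 6 - 8 = -2)
(-12 + c(6, (6 - 4)²))² = (-12 - 2)² = (-14)² = 196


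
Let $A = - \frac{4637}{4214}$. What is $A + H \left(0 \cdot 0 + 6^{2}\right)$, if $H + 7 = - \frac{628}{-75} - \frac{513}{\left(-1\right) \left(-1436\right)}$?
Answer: $\frac{1341834911}{37820650} \approx 35.479$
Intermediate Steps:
$A = - \frac{4637}{4214}$ ($A = \left(-4637\right) \frac{1}{4214} = - \frac{4637}{4214} \approx -1.1004$)
$H = \frac{109433}{107700}$ ($H = -7 - \left(- \frac{628}{75} + \frac{513}{1436}\right) = -7 + \left(\frac{628}{75} - \frac{513}{1436}\right) = -7 + \frac{863333}{107700} = \frac{109433}{107700} \approx 1.0161$)
$A + H \left(0 \cdot 0 + 6^{2}\right) = - \frac{4637}{4214} + \frac{109433 \left(0 \cdot 0 + 6^{2}\right)}{107700} = - \frac{4637}{4214} + \frac{109433 \left(0 + 36\right)}{107700} = - \frac{4637}{4214} + \frac{109433}{107700} \cdot 36 = - \frac{4637}{4214} + \frac{328299}{8975} = \frac{1341834911}{37820650}$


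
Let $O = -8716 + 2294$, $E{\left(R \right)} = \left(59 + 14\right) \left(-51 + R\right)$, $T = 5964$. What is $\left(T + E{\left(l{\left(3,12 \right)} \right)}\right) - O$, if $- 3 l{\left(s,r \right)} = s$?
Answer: $8590$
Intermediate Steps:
$l{\left(s,r \right)} = - \frac{s}{3}$
$E{\left(R \right)} = -3723 + 73 R$ ($E{\left(R \right)} = 73 \left(-51 + R\right) = -3723 + 73 R$)
$O = -6422$
$\left(T + E{\left(l{\left(3,12 \right)} \right)}\right) - O = \left(5964 - \left(3723 - 73 \left(\left(- \frac{1}{3}\right) 3\right)\right)\right) - -6422 = \left(5964 + \left(-3723 + 73 \left(-1\right)\right)\right) + 6422 = \left(5964 - 3796\right) + 6422 = 2168 + 6422 = 8590$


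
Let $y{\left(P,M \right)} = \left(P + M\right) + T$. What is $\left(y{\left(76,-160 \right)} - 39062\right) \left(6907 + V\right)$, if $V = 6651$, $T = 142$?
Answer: $-528816232$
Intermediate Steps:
$y{\left(P,M \right)} = 142 + M + P$ ($y{\left(P,M \right)} = \left(P + M\right) + 142 = \left(M + P\right) + 142 = 142 + M + P$)
$\left(y{\left(76,-160 \right)} - 39062\right) \left(6907 + V\right) = \left(\left(142 - 160 + 76\right) - 39062\right) \left(6907 + 6651\right) = \left(58 - 39062\right) 13558 = \left(-39004\right) 13558 = -528816232$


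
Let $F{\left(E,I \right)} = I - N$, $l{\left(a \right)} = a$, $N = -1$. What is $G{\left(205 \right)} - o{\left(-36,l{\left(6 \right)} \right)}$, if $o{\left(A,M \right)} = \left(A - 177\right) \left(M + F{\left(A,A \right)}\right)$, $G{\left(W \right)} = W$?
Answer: $-5972$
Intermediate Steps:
$F{\left(E,I \right)} = 1 + I$ ($F{\left(E,I \right)} = I - -1 = I + 1 = 1 + I$)
$o{\left(A,M \right)} = \left(-177 + A\right) \left(1 + A + M\right)$ ($o{\left(A,M \right)} = \left(A - 177\right) \left(M + \left(1 + A\right)\right) = \left(-177 + A\right) \left(1 + A + M\right)$)
$G{\left(205 \right)} - o{\left(-36,l{\left(6 \right)} \right)} = 205 - \left(-177 + \left(-36\right)^{2} - 1062 - -6336 - 216\right) = 205 - \left(-177 + 1296 - 1062 + 6336 - 216\right) = 205 - 6177 = -5972$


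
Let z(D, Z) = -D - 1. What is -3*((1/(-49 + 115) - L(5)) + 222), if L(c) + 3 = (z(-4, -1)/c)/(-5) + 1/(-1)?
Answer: -373123/550 ≈ -678.41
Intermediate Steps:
z(D, Z) = -1 - D
L(c) = -4 - 3/(5*c) (L(c) = -3 + (((-1 - 1*(-4))/c)/(-5) + 1/(-1)) = -3 + (((-1 + 4)/c)*(-⅕) + 1*(-1)) = -3 + ((3/c)*(-⅕) - 1) = -3 + (-3/(5*c) - 1) = -3 + (-1 - 3/(5*c)) = -4 - 3/(5*c))
-3*((1/(-49 + 115) - L(5)) + 222) = -3*((1/(-49 + 115) - (-4 - ⅗/5)) + 222) = -3*((1/66 - (-4 - ⅗*⅕)) + 222) = -3*((1/66 - (-4 - 3/25)) + 222) = -3*((1/66 - 1*(-103/25)) + 222) = -3*((1/66 + 103/25) + 222) = -3*(6823/1650 + 222) = -3*373123/1650 = -373123/550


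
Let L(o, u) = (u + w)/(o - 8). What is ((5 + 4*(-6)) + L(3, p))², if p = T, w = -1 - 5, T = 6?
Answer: 361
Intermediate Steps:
w = -6
p = 6
L(o, u) = (-6 + u)/(-8 + o) (L(o, u) = (u - 6)/(o - 8) = (-6 + u)/(-8 + o))
((5 + 4*(-6)) + L(3, p))² = ((5 + 4*(-6)) + (-6 + 6)/(-8 + 3))² = ((5 - 24) + 0/(-5))² = (-19 - ⅕*0)² = (-19 + 0)² = (-19)² = 361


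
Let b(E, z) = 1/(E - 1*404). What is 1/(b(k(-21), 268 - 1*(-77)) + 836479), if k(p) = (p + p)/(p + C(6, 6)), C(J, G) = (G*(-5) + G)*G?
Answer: 22206/18574852619 ≈ 1.1955e-6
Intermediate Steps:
C(J, G) = -4*G² (C(J, G) = (-5*G + G)*G = (-4*G)*G = -4*G²)
k(p) = 2*p/(-144 + p) (k(p) = (p + p)/(p - 4*6²) = (2*p)/(p - 4*36) = (2*p)/(p - 144) = (2*p)/(-144 + p) = 2*p/(-144 + p))
b(E, z) = 1/(-404 + E) (b(E, z) = 1/(E - 404) = 1/(-404 + E))
1/(b(k(-21), 268 - 1*(-77)) + 836479) = 1/(1/(-404 + 2*(-21)/(-144 - 21)) + 836479) = 1/(1/(-404 + 2*(-21)/(-165)) + 836479) = 1/(1/(-404 + 2*(-21)*(-1/165)) + 836479) = 1/(1/(-404 + 14/55) + 836479) = 1/(1/(-22206/55) + 836479) = 1/(-55/22206 + 836479) = 1/(18574852619/22206) = 22206/18574852619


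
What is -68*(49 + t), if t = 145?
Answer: -13192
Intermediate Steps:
-68*(49 + t) = -68*(49 + 145) = -68*194 = -13192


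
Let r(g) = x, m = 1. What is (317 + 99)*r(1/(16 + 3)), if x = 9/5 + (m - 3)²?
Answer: 12064/5 ≈ 2412.8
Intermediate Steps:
x = 29/5 (x = 9/5 + (1 - 3)² = 9*(⅕) + (-2)² = 9/5 + 4 = 29/5 ≈ 5.8000)
r(g) = 29/5
(317 + 99)*r(1/(16 + 3)) = (317 + 99)*(29/5) = 416*(29/5) = 12064/5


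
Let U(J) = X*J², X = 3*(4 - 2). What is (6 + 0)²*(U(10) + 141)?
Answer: 26676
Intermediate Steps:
X = 6 (X = 3*2 = 6)
U(J) = 6*J²
(6 + 0)²*(U(10) + 141) = (6 + 0)²*(6*10² + 141) = 6²*(6*100 + 141) = 36*(600 + 141) = 36*741 = 26676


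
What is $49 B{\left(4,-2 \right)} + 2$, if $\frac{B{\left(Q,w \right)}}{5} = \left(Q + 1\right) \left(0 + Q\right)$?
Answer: $4902$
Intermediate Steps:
$B{\left(Q,w \right)} = 5 Q \left(1 + Q\right)$ ($B{\left(Q,w \right)} = 5 \left(Q + 1\right) \left(0 + Q\right) = 5 \left(1 + Q\right) Q = 5 Q \left(1 + Q\right)$)
$49 B{\left(4,-2 \right)} + 2 = 49 \cdot 5 \cdot 4 \left(1 + 4\right) + 2 = 49 \cdot 5 \cdot 4 \cdot 5 + 2 = 49 \cdot 100 + 2 = 4900 + 2 = 4902$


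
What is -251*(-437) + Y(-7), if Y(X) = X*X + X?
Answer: 109729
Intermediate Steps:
Y(X) = X + X² (Y(X) = X² + X = X + X²)
-251*(-437) + Y(-7) = -251*(-437) - 7*(1 - 7) = 109687 - 7*(-6) = 109687 + 42 = 109729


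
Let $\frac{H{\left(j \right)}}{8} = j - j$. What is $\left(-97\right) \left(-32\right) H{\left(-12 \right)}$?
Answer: $0$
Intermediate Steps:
$H{\left(j \right)} = 0$ ($H{\left(j \right)} = 8 \left(j - j\right) = 8 \cdot 0 = 0$)
$\left(-97\right) \left(-32\right) H{\left(-12 \right)} = \left(-97\right) \left(-32\right) 0 = 3104 \cdot 0 = 0$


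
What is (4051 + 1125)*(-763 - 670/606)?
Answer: -1198368224/303 ≈ -3.9550e+6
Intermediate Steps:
(4051 + 1125)*(-763 - 670/606) = 5176*(-763 - 670*1/606) = 5176*(-763 - 335/303) = 5176*(-231524/303) = -1198368224/303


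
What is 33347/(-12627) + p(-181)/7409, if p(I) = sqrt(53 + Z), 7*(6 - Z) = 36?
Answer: -33347/12627 + sqrt(2639)/51863 ≈ -2.6399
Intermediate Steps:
Z = 6/7 (Z = 6 - 1/7*36 = 6 - 36/7 = 6/7 ≈ 0.85714)
p(I) = sqrt(2639)/7 (p(I) = sqrt(53 + 6/7) = sqrt(377/7) = sqrt(2639)/7)
33347/(-12627) + p(-181)/7409 = 33347/(-12627) + (sqrt(2639)/7)/7409 = 33347*(-1/12627) + (sqrt(2639)/7)*(1/7409) = -33347/12627 + sqrt(2639)/51863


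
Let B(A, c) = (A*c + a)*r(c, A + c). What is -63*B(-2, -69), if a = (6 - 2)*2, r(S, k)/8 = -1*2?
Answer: 147168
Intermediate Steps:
r(S, k) = -16 (r(S, k) = 8*(-1*2) = 8*(-2) = -16)
a = 8 (a = 4*2 = 8)
B(A, c) = -128 - 16*A*c (B(A, c) = (A*c + 8)*(-16) = (8 + A*c)*(-16) = -128 - 16*A*c)
-63*B(-2, -69) = -63*(-128 - 16*(-2)*(-69)) = -63*(-128 - 2208) = -63*(-2336) = 147168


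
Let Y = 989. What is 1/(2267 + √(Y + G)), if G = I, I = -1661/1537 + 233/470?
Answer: 1637658130/3711856959549 - √515801746494790/3711856959549 ≈ 0.00043508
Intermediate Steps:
I = -422549/722390 (I = -1661*1/1537 + 233*(1/470) = -1661/1537 + 233/470 = -422549/722390 ≈ -0.58493)
G = -422549/722390 ≈ -0.58493
1/(2267 + √(Y + G)) = 1/(2267 + √(989 - 422549/722390)) = 1/(2267 + √(714021161/722390)) = 1/(2267 + √515801746494790/722390)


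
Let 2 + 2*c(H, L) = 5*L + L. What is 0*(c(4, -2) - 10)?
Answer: 0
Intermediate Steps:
c(H, L) = -1 + 3*L (c(H, L) = -1 + (5*L + L)/2 = -1 + (6*L)/2 = -1 + 3*L)
0*(c(4, -2) - 10) = 0*((-1 + 3*(-2)) - 10) = 0*((-1 - 6) - 10) = 0*(-7 - 10) = 0*(-17) = 0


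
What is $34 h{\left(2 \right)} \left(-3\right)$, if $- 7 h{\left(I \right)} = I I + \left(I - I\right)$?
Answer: $\frac{408}{7} \approx 58.286$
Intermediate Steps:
$h{\left(I \right)} = - \frac{I^{2}}{7}$ ($h{\left(I \right)} = - \frac{I I + \left(I - I\right)}{7} = - \frac{I^{2} + 0}{7} = - \frac{I^{2}}{7}$)
$34 h{\left(2 \right)} \left(-3\right) = 34 \left(- \frac{2^{2}}{7}\right) \left(-3\right) = 34 \left(\left(- \frac{1}{7}\right) 4\right) \left(-3\right) = 34 \left(- \frac{4}{7}\right) \left(-3\right) = \left(- \frac{136}{7}\right) \left(-3\right) = \frac{408}{7}$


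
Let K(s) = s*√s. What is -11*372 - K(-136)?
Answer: -4092 + 272*I*√34 ≈ -4092.0 + 1586.0*I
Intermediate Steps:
K(s) = s^(3/2)
-11*372 - K(-136) = -11*372 - (-136)^(3/2) = -4092 - (-272)*I*√34 = -4092 + 272*I*√34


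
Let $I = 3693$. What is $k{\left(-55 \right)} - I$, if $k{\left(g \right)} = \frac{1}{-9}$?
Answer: $- \frac{33238}{9} \approx -3693.1$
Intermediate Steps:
$k{\left(g \right)} = - \frac{1}{9}$
$k{\left(-55 \right)} - I = - \frac{1}{9} - 3693 = - \frac{33238}{9}$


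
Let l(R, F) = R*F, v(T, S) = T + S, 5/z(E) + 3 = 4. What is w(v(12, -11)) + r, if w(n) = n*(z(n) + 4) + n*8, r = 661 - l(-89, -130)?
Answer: -10892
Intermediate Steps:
z(E) = 5 (z(E) = 5/(-3 + 4) = 5/1 = 5*1 = 5)
v(T, S) = S + T
l(R, F) = F*R
r = -10909 (r = 661 - (-130)*(-89) = 661 - 1*11570 = 661 - 11570 = -10909)
w(n) = 17*n (w(n) = n*(5 + 4) + n*8 = n*9 + 8*n = 9*n + 8*n = 17*n)
w(v(12, -11)) + r = 17*(-11 + 12) - 10909 = 17*1 - 10909 = 17 - 10909 = -10892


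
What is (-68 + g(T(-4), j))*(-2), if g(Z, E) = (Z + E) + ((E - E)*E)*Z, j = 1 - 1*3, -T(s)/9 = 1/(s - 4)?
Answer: 551/4 ≈ 137.75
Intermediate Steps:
T(s) = -9/(-4 + s) (T(s) = -9/(s - 4) = -9/(-4 + s))
j = -2 (j = 1 - 3 = -2)
g(Z, E) = E + Z (g(Z, E) = (E + Z) + (0*E)*Z = (E + Z) + 0*Z = (E + Z) + 0 = E + Z)
(-68 + g(T(-4), j))*(-2) = (-68 + (-2 - 9/(-4 - 4)))*(-2) = (-68 + (-2 - 9/(-8)))*(-2) = (-68 + (-2 - 9*(-⅛)))*(-2) = (-68 + (-2 + 9/8))*(-2) = (-68 - 7/8)*(-2) = -551/8*(-2) = 551/4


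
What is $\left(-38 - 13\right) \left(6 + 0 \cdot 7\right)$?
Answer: $-306$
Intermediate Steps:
$\left(-38 - 13\right) \left(6 + 0 \cdot 7\right) = - 51 \left(6 + 0\right) = \left(-51\right) 6 = -306$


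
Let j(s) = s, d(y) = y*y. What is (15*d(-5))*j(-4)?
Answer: -1500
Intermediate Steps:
d(y) = y²
(15*d(-5))*j(-4) = (15*(-5)²)*(-4) = (15*25)*(-4) = 375*(-4) = -1500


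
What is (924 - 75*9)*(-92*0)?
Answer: 0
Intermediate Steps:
(924 - 75*9)*(-92*0) = (924 - 675)*0 = 249*0 = 0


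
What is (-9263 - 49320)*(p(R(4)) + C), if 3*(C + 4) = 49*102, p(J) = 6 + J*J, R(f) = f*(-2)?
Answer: -101465756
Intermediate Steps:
R(f) = -2*f
p(J) = 6 + J**2
C = 1662 (C = -4 + (49*102)/3 = -4 + (1/3)*4998 = -4 + 1666 = 1662)
(-9263 - 49320)*(p(R(4)) + C) = (-9263 - 49320)*((6 + (-2*4)**2) + 1662) = -58583*((6 + (-8)**2) + 1662) = -58583*((6 + 64) + 1662) = -58583*(70 + 1662) = -58583*1732 = -101465756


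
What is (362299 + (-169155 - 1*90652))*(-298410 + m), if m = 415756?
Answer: 12027026232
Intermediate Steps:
(362299 + (-169155 - 1*90652))*(-298410 + m) = (362299 + (-169155 - 1*90652))*(-298410 + 415756) = (362299 + (-169155 - 90652))*117346 = (362299 - 259807)*117346 = 102492*117346 = 12027026232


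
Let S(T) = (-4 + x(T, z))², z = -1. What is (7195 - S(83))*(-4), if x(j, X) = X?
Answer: -28680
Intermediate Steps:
S(T) = 25 (S(T) = (-4 - 1)² = (-5)² = 25)
(7195 - S(83))*(-4) = (7195 - 1*25)*(-4) = (7195 - 25)*(-4) = 7170*(-4) = -28680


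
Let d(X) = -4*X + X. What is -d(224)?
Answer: 672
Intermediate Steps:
d(X) = -3*X
-d(224) = -(-3)*224 = -1*(-672) = 672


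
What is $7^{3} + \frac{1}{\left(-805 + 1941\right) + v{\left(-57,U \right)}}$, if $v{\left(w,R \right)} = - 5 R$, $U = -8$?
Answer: $\frac{403369}{1176} \approx 343.0$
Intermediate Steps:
$7^{3} + \frac{1}{\left(-805 + 1941\right) + v{\left(-57,U \right)}} = 7^{3} + \frac{1}{\left(-805 + 1941\right) - -40} = 343 + \frac{1}{1136 + 40} = 343 + \frac{1}{1176} = \frac{403369}{1176}$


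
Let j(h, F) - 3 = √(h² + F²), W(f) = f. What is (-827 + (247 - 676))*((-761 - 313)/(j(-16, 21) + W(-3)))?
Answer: 1348944*√697/697 ≈ 51095.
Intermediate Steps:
j(h, F) = 3 + √(F² + h²) (j(h, F) = 3 + √(h² + F²) = 3 + √(F² + h²))
(-827 + (247 - 676))*((-761 - 313)/(j(-16, 21) + W(-3))) = (-827 + (247 - 676))*((-761 - 313)/((3 + √(21² + (-16)²)) - 3)) = (-827 - 429)*(-1074/((3 + √(441 + 256)) - 3)) = -(-1348944)/((3 + √697) - 3) = -(-1348944)/(√697) = -(-1348944)*√697/697 = 1348944*√697/697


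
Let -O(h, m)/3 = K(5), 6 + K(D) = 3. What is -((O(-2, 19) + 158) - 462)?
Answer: 295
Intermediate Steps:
K(D) = -3 (K(D) = -6 + 3 = -3)
O(h, m) = 9 (O(h, m) = -3*(-3) = 9)
-((O(-2, 19) + 158) - 462) = -((9 + 158) - 462) = -(167 - 462) = -1*(-295) = 295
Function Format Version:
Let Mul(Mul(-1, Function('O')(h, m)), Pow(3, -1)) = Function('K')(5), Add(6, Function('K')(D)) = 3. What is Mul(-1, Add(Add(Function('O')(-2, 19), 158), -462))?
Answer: 295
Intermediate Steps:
Function('K')(D) = -3 (Function('K')(D) = Add(-6, 3) = -3)
Function('O')(h, m) = 9 (Function('O')(h, m) = Mul(-3, -3) = 9)
Mul(-1, Add(Add(Function('O')(-2, 19), 158), -462)) = Mul(-1, Add(Add(9, 158), -462)) = Mul(-1, Add(167, -462)) = Mul(-1, -295) = 295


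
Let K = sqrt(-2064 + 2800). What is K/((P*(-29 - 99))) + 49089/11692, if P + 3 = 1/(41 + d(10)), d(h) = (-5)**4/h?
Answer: 49089/11692 + 207*sqrt(46)/19808 ≈ 4.2694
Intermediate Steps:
K = 4*sqrt(46) (K = sqrt(736) = 4*sqrt(46) ≈ 27.129)
d(h) = 625/h
P = -619/207 (P = -3 + 1/(41 + 625/10) = -3 + 1/(41 + 625*(1/10)) = -3 + 1/(41 + 125/2) = -3 + 1/(207/2) = -3 + 2/207 = -619/207 ≈ -2.9903)
K/((P*(-29 - 99))) + 49089/11692 = (4*sqrt(46))/((-619*(-29 - 99)/207)) + 49089/11692 = (4*sqrt(46))/((-619/207*(-128))) + 49089*(1/11692) = (4*sqrt(46))/(79232/207) + 49089/11692 = (4*sqrt(46))*(207/79232) + 49089/11692 = 207*sqrt(46)/19808 + 49089/11692 = 49089/11692 + 207*sqrt(46)/19808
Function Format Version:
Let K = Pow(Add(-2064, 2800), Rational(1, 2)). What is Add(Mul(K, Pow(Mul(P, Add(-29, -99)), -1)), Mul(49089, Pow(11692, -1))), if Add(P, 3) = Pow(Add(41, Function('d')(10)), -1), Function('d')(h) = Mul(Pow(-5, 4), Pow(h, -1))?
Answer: Add(Rational(49089, 11692), Mul(Rational(207, 19808), Pow(46, Rational(1, 2)))) ≈ 4.2694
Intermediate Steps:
K = Mul(4, Pow(46, Rational(1, 2))) (K = Pow(736, Rational(1, 2)) = Mul(4, Pow(46, Rational(1, 2))) ≈ 27.129)
Function('d')(h) = Mul(625, Pow(h, -1))
P = Rational(-619, 207) (P = Add(-3, Pow(Add(41, Mul(625, Pow(10, -1))), -1)) = Add(-3, Pow(Add(41, Mul(625, Rational(1, 10))), -1)) = Add(-3, Pow(Add(41, Rational(125, 2)), -1)) = Add(-3, Pow(Rational(207, 2), -1)) = Add(-3, Rational(2, 207)) = Rational(-619, 207) ≈ -2.9903)
Add(Mul(K, Pow(Mul(P, Add(-29, -99)), -1)), Mul(49089, Pow(11692, -1))) = Add(Mul(Mul(4, Pow(46, Rational(1, 2))), Pow(Mul(Rational(-619, 207), Add(-29, -99)), -1)), Mul(49089, Pow(11692, -1))) = Add(Mul(Mul(4, Pow(46, Rational(1, 2))), Pow(Mul(Rational(-619, 207), -128), -1)), Mul(49089, Rational(1, 11692))) = Add(Mul(Mul(4, Pow(46, Rational(1, 2))), Pow(Rational(79232, 207), -1)), Rational(49089, 11692)) = Add(Mul(Mul(4, Pow(46, Rational(1, 2))), Rational(207, 79232)), Rational(49089, 11692)) = Add(Mul(Rational(207, 19808), Pow(46, Rational(1, 2))), Rational(49089, 11692)) = Add(Rational(49089, 11692), Mul(Rational(207, 19808), Pow(46, Rational(1, 2))))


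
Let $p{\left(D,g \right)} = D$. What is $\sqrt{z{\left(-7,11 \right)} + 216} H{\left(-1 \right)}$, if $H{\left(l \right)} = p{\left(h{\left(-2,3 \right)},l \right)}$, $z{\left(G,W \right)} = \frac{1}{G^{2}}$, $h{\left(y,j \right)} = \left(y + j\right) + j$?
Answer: $\frac{4 \sqrt{10585}}{7} \approx 58.791$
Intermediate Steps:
$h{\left(y,j \right)} = y + 2 j$ ($h{\left(y,j \right)} = \left(j + y\right) + j = y + 2 j$)
$z{\left(G,W \right)} = \frac{1}{G^{2}}$
$H{\left(l \right)} = 4$ ($H{\left(l \right)} = -2 + 2 \cdot 3 = -2 + 6 = 4$)
$\sqrt{z{\left(-7,11 \right)} + 216} H{\left(-1 \right)} = \sqrt{\frac{1}{49} + 216} \cdot 4 = \sqrt{\frac{10585}{49}} \cdot 4 = \frac{\sqrt{10585}}{7} \cdot 4 = \frac{4 \sqrt{10585}}{7}$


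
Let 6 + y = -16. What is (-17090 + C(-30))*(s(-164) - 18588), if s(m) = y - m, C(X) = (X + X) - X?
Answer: 315795520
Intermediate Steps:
C(X) = X (C(X) = 2*X - X = X)
y = -22 (y = -6 - 16 = -22)
s(m) = -22 - m
(-17090 + C(-30))*(s(-164) - 18588) = (-17090 - 30)*((-22 - 1*(-164)) - 18588) = -17120*((-22 + 164) - 18588) = -17120*(142 - 18588) = -17120*(-18446) = 315795520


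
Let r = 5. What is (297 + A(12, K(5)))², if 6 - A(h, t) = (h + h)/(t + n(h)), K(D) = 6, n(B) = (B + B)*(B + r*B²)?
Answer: 787626075289/8579041 ≈ 91808.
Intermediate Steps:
n(B) = 2*B*(B + 5*B²) (n(B) = (B + B)*(B + 5*B²) = (2*B)*(B + 5*B²) = 2*B*(B + 5*B²))
A(h, t) = 6 - 2*h/(t + h²*(2 + 10*h)) (A(h, t) = 6 - (h + h)/(t + h²*(2 + 10*h)) = 6 - 2*h/(t + h²*(2 + 10*h)))
(297 + A(12, K(5)))² = (297 + 2*(-1*12 + 3*6 + 6*12²*(1 + 5*12))/(6 + 2*12²*(1 + 5*12)))² = (297 + 2*(-12 + 18 + 6*144*(1 + 60))/(6 + 2*144*(1 + 60)))² = (297 + 2*(-12 + 18 + 6*144*61)/(6 + 2*144*61))² = (297 + 2*(-12 + 18 + 52704)/(6 + 17568))² = (297 + 2*52710/17574)² = (297 + 2*(1/17574)*52710)² = (297 + 17570/2929)² = (887483/2929)² = 787626075289/8579041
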